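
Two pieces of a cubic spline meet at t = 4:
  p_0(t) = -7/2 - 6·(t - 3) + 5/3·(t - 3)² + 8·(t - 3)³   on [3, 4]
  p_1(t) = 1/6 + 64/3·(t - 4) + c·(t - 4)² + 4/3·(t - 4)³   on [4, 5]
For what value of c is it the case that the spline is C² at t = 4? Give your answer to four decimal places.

p_0''(t) = 10/3 + 48·(t - 3), so p_0''(4) = 154/3. On the right, p_1''(4) = 2c, so c = 77/3.

25.6667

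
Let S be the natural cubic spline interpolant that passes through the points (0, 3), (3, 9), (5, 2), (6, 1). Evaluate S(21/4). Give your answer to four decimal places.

Put m_i = S'' at the i-th knot. Here h = (3, 2, 1) and Δ = (2, -7/2, -1), so the interior equations h_(i-1)·m_(i-1) + 2(h_(i-1)+h_i)·m_i + h_i·m_(i+1) = 6(Δ_i − Δ_(i-1)) read
  3·m_0 + 10·m_1 + 2·m_2 = 6(Δ_1 - Δ_0) = -33
  2·m_1 + 6·m_2 + 1·m_3 = 6(Δ_2 - Δ_1) = 15
Natural end conditions: m_0 = m_3 = 0.
Solving the tridiagonal system: m_0 = 0, m_1 = -57/14, m_2 = 27/7, m_3 = 0.
On [5, 6], S(x) = 2 - 16/7·(x - 5) + 27/14·(x - 5)² - 9/14·(x - 5)³.
With (x - 5) = 1/4: S(21/4) = 197/128.

1.5391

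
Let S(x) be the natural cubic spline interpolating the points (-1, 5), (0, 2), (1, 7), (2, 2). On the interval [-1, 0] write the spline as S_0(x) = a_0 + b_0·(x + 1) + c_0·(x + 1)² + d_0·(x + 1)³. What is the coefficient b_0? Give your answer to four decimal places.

-5.8000

Let m_i = S''(x_i). Step sizes h_i = 1, 1, 1; slopes of the chords Δ_i = (y_(i+1) - y_i)/h_i = -3, 5, -5.
  1·m_0 + 4·m_1 + 1·m_2 = 6(Δ_1 - Δ_0) = 48
  1·m_1 + 4·m_2 + 1·m_3 = 6(Δ_2 - Δ_1) = -60
Natural end conditions: m_0 = m_3 = 0.
Solving the tridiagonal system: m_0 = 0, m_1 = 84/5, m_2 = -96/5, m_3 = 0.
On [-1, 0], with S_0(x) = a_0 + b_0·(x + 1) + c_0·(x + 1)² + d_0·(x + 1)³: c_0 = m_0/2 = 0, d_0 = (m_1 - m_0)/(6h_0) = 14/5, b_0 = Δ_0 - h_0(2m_0 + m_1)/6 = -29/5.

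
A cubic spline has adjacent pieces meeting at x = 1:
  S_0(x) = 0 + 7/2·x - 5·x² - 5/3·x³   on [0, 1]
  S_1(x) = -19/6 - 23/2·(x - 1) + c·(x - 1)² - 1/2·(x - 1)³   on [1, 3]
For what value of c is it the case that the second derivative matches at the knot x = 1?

S_0''(x) = -10 - 10·x, so S_0''(1) = -20. On the right, S_1''(1) = 2c, so c = -10.

-10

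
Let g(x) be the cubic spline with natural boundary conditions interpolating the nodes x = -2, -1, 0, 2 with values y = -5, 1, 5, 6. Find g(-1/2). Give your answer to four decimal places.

Put M_i = g'' at the i-th knot. Here h = (1, 1, 2) and Δ = (6, 4, 1/2), so the interior equations h_(i-1)·M_(i-1) + 2(h_(i-1)+h_i)·M_i + h_i·M_(i+1) = 6(Δ_i − Δ_(i-1)) read
  1·M_0 + 4·M_1 + 1·M_2 = 6(Δ_1 - Δ_0) = -12
  1·M_1 + 6·M_2 + 2·M_3 = 6(Δ_2 - Δ_1) = -21
Natural end conditions: M_0 = M_3 = 0.
Forward elimination and back-substitution give M_0 = 0, M_1 = -51/23, M_2 = -72/23, M_3 = 0.
On [-1, 0], g(x) = 1 + 121/23·(x + 1) - 51/46·(x + 1)² - 7/46·(x + 1)³.
With (x + 1) = 1/2: g(-1/2) = 1227/368.

3.3342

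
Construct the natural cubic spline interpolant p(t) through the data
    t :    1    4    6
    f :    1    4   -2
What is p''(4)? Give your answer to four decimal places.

Put m_i = p'' at the i-th knot. Here h = (3, 2) and Δ = (1, -3), so the interior equations h_(i-1)·m_(i-1) + 2(h_(i-1)+h_i)·m_i + h_i·m_(i+1) = 6(Δ_i − Δ_(i-1)) read
  3·m_0 + 10·m_1 + 2·m_2 = 6(Δ_1 - Δ_0) = -24
Natural end conditions: m_0 = m_2 = 0.
Hence m_0 = 0, m_1 = -12/5, m_2 = 0.

-2.4000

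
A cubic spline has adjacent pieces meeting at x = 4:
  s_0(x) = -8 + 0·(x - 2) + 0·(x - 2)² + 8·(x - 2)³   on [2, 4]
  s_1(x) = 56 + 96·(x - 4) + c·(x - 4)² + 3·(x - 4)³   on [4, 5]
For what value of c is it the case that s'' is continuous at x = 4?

s_0''(x) = 0 + 48·(x - 2), so s_0''(4) = 96. On the right, s_1''(4) = 2c, so c = 48.

48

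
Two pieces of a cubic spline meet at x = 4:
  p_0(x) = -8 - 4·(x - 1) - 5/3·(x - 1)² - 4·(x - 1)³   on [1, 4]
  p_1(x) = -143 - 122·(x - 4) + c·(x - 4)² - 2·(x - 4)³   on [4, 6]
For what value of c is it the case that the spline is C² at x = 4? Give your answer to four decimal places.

p_0''(x) = -10/3 - 24·(x - 1), so p_0''(4) = -226/3. On the right, p_1''(4) = 2c, so c = -113/3.

-37.6667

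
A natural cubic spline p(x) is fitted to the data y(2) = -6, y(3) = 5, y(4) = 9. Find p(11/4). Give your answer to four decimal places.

2.8242

Let M_i = p''(x_i). Step sizes h_i = 1, 1; slopes of the chords Δ_i = (y_(i+1) - y_i)/h_i = 11, 4.
  1·M_0 + 4·M_1 + 1·M_2 = 6(Δ_1 - Δ_0) = -42
Natural end conditions: M_0 = M_2 = 0.
Hence M_0 = 0, M_1 = -21/2, M_2 = 0.
On [2, 3], p(x) = -6 + 51/4·(x - 2) + 0·(x - 2)² - 7/4·(x - 2)³.
With (x - 2) = 3/4: p(11/4) = 723/256.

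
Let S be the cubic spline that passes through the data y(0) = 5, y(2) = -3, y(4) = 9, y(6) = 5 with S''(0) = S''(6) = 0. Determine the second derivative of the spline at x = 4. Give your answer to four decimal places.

Let m_i = S''(x_i). Step sizes h_i = 2, 2, 2; slopes of the chords Δ_i = (y_(i+1) - y_i)/h_i = -4, 6, -2.
  2·m_0 + 8·m_1 + 2·m_2 = 6(Δ_1 - Δ_0) = 60
  2·m_1 + 8·m_2 + 2·m_3 = 6(Δ_2 - Δ_1) = -48
Natural end conditions: m_0 = m_3 = 0.
Solving: m_0 = 0, m_1 = 48/5, m_2 = -42/5, m_3 = 0.

-8.4000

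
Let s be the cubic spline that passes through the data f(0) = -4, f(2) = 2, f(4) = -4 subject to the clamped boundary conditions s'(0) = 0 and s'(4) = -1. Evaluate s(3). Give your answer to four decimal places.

With m_i denoting the second derivative at x_i, h_i = 2, 2, and Δ_i = (y_(i+1) − y_i)/h_i = 3, -3:
  2·m_0 + 8·m_1 + 2·m_2 = 6(Δ_1 - Δ_0) = -36
Clamped end conditions give two more equations: 2h_0·m_0 + h_0·m_1 = 6(Δ_0 - s'(0)) = 18 and h_1·m_1 + 2h_1·m_2 = 6(s'(4) - Δ_1) = 12.
Solving: m_0 = 35/4, m_1 = -17/2, m_2 = 29/4.
On [2, 4], s(x) = 2 + 1/4·(x - 2) - 17/4·(x - 2)² + 21/16·(x - 2)³.
With (x - 2) = 1: s(3) = -11/16.

-0.6875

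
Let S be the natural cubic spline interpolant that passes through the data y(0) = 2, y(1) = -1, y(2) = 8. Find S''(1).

18

Put m_i = S'' at the i-th knot. Here h = (1, 1) and Δ = (-3, 9), so the interior equations h_(i-1)·m_(i-1) + 2(h_(i-1)+h_i)·m_i + h_i·m_(i+1) = 6(Δ_i − Δ_(i-1)) read
  1·m_0 + 4·m_1 + 1·m_2 = 6(Δ_1 - Δ_0) = 72
Natural end conditions: m_0 = m_2 = 0.
Hence m_0 = 0, m_1 = 18, m_2 = 0.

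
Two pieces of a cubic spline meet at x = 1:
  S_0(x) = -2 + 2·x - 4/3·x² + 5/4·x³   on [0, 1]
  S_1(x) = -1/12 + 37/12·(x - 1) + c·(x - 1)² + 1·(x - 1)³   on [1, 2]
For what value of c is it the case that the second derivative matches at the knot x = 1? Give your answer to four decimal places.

2.4167

S_0''(x) = -8/3 + 15/2·x, so S_0''(1) = 29/6. On the right, S_1''(1) = 2c, so c = 29/12.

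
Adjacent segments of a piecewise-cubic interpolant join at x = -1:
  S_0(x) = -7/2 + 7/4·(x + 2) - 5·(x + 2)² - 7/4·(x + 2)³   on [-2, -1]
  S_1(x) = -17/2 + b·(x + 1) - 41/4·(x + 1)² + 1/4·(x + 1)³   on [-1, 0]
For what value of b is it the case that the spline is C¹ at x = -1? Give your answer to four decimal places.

S_0'(x) = 7/4 - 10·(x + 2) - 21/4·(x + 2)², so S_0'(-1) = -27/2. On the right, S_1'(-1) = b, so b = -27/2.

-13.5000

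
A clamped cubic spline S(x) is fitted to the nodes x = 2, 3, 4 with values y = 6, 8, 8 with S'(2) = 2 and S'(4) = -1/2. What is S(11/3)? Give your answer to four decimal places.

Let M_i = S''(x_i). Step sizes h_i = 1, 1; slopes of the chords Δ_i = (y_(i+1) - y_i)/h_i = 2, 0.
  1·M_0 + 4·M_1 + 1·M_2 = 6(Δ_1 - Δ_0) = -12
Clamped end conditions give two more equations: 2h_0·M_0 + h_0·M_1 = 6(Δ_0 - S'(2)) = 0 and h_1·M_1 + 2h_1·M_2 = 6(S'(4) - Δ_1) = -3.
Solving the tridiagonal system: M_0 = 7/4, M_1 = -7/2, M_2 = 1/4.
On [3, 4], S(x) = 8 + 9/8·(x - 3) - 7/4·(x - 3)² + 5/8·(x - 3)³.
With (x - 3) = 2/3: S(11/3) = 881/108.

8.1574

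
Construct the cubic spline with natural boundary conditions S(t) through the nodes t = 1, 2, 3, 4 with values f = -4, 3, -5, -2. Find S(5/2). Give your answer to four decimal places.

-0.7000

With σ_i denoting the second derivative at x_i, h_i = 1, 1, 1, and Δ_i = (y_(i+1) − y_i)/h_i = 7, -8, 3:
  1·σ_0 + 4·σ_1 + 1·σ_2 = 6(Δ_1 - Δ_0) = -90
  1·σ_1 + 4·σ_2 + 1·σ_3 = 6(Δ_2 - Δ_1) = 66
Natural end conditions: σ_0 = σ_3 = 0.
Forward elimination and back-substitution give σ_0 = 0, σ_1 = -142/5, σ_2 = 118/5, σ_3 = 0.
On [2, 3], S(t) = 3 - 37/15·(t - 2) - 71/5·(t - 2)² + 26/3·(t - 2)³.
With (t - 2) = 1/2: S(5/2) = -7/10.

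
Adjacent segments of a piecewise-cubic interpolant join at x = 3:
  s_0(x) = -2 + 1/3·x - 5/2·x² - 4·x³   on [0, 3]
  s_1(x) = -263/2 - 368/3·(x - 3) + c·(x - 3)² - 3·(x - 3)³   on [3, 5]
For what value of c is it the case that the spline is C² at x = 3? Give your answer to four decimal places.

s_0''(x) = -5 - 24·x, so s_0''(3) = -77. On the right, s_1''(3) = 2c, so c = -77/2.

-38.5000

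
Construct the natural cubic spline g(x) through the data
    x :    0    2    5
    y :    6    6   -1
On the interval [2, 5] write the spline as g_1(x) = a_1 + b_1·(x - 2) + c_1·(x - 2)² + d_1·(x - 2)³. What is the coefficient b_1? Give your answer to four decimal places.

-0.9333

Let M_i = g''(x_i). Step sizes h_i = 2, 3; slopes of the chords Δ_i = (y_(i+1) - y_i)/h_i = 0, -7/3.
  2·M_0 + 10·M_1 + 3·M_2 = 6(Δ_1 - Δ_0) = -14
Natural end conditions: M_0 = M_2 = 0.
Hence M_0 = 0, M_1 = -7/5, M_2 = 0.
On [2, 5], with g_1(x) = a_1 + b_1·(x - 2) + c_1·(x - 2)² + d_1·(x - 2)³: c_1 = M_1/2 = -7/10, d_1 = (M_2 - M_1)/(6h_1) = 7/90, b_1 = Δ_1 - h_1(2M_1 + M_2)/6 = -14/15.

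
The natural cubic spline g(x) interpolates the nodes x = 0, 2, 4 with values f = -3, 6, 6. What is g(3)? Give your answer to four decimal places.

6.8438

Let m_i = g''(x_i). Step sizes h_i = 2, 2; slopes of the chords Δ_i = (y_(i+1) - y_i)/h_i = 9/2, 0.
  2·m_0 + 8·m_1 + 2·m_2 = 6(Δ_1 - Δ_0) = -27
Natural end conditions: m_0 = m_2 = 0.
Hence m_0 = 0, m_1 = -27/8, m_2 = 0.
On [2, 4], g(x) = 6 + 9/4·(x - 2) - 27/16·(x - 2)² + 9/32·(x - 2)³.
With (x - 2) = 1: g(3) = 219/32.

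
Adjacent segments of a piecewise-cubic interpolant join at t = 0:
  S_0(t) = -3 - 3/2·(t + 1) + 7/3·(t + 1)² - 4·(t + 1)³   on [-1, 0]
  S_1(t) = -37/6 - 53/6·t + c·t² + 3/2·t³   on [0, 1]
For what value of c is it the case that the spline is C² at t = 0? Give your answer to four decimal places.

S_0''(t) = 14/3 - 24·(t + 1), so S_0''(0) = -58/3. On the right, S_1''(0) = 2c, so c = -29/3.

-9.6667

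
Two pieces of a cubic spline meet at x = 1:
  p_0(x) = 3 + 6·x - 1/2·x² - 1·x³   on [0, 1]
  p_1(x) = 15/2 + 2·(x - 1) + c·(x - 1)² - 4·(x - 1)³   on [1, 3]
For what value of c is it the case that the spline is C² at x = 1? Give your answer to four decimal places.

-3.5000

p_0''(x) = -1 - 6·x, so p_0''(1) = -7. On the right, p_1''(1) = 2c, so c = -7/2.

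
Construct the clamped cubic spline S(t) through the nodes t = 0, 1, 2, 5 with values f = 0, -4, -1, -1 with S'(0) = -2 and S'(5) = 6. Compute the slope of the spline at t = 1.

-1

With m_i denoting the second derivative at x_i, h_i = 1, 1, 3, and Δ_i = (y_(i+1) − y_i)/h_i = -4, 3, 0:
  1·m_0 + 4·m_1 + 1·m_2 = 6(Δ_1 - Δ_0) = 42
  1·m_1 + 8·m_2 + 3·m_3 = 6(Δ_2 - Δ_1) = -18
Clamped end conditions give two more equations: 2h_0·m_0 + h_0·m_1 = 6(Δ_0 - S'(0)) = -12 and h_2·m_2 + 2h_2·m_3 = 6(S'(5) - Δ_2) = 36.
Solving: m_0 = -14, m_1 = 16, m_2 = -8, m_3 = 10.
On [1, 2], S'(t) = b_1 + 2c_1·(t - 1) + 3d_1·(t - 1)² with b_1 = Δ_1 - h_1(2m_1 + m_2)/6 = -1, c_1 = m_1/2 = 8, d_1 = (m_2 - m_1)/(6h_1) = -4. So S'(1) = -1.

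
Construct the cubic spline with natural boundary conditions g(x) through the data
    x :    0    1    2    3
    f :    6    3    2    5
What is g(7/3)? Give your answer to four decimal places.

Put m_i = g'' at the i-th knot. Here h = (1, 1, 1) and Δ = (-3, -1, 3), so the interior equations h_(i-1)·m_(i-1) + 2(h_(i-1)+h_i)·m_i + h_i·m_(i+1) = 6(Δ_i − Δ_(i-1)) read
  1·m_0 + 4·m_1 + 1·m_2 = 6(Δ_1 - Δ_0) = 12
  1·m_1 + 4·m_2 + 1·m_3 = 6(Δ_2 - Δ_1) = 24
Natural end conditions: m_0 = m_3 = 0.
Solving: m_0 = 0, m_1 = 8/5, m_2 = 28/5, m_3 = 0.
On [2, 3], g(x) = 2 + 17/15·(x - 2) + 14/5·(x - 2)² - 14/15·(x - 2)³.
With (x - 2) = 1/3: g(7/3) = 215/81.

2.6543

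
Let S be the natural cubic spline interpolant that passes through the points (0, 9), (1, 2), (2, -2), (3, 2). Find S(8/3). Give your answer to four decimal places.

0.0938

Put m_i = S'' at the i-th knot. Here h = (1, 1, 1) and Δ = (-7, -4, 4), so the interior equations h_(i-1)·m_(i-1) + 2(h_(i-1)+h_i)·m_i + h_i·m_(i+1) = 6(Δ_i − Δ_(i-1)) read
  1·m_0 + 4·m_1 + 1·m_2 = 6(Δ_1 - Δ_0) = 18
  1·m_1 + 4·m_2 + 1·m_3 = 6(Δ_2 - Δ_1) = 48
Natural end conditions: m_0 = m_3 = 0.
Solving the tridiagonal system: m_0 = 0, m_1 = 8/5, m_2 = 58/5, m_3 = 0.
On [2, 3], S(x) = -2 + 2/15·(x - 2) + 29/5·(x - 2)² - 29/15·(x - 2)³.
With (x - 2) = 2/3: S(8/3) = 38/405.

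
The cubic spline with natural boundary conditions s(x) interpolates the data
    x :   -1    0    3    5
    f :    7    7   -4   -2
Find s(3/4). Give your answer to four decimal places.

4.9214

Let M_i = s''(x_i). Step sizes h_i = 1, 3, 2; slopes of the chords Δ_i = (y_(i+1) - y_i)/h_i = 0, -11/3, 1.
  1·M_0 + 8·M_1 + 3·M_2 = 6(Δ_1 - Δ_0) = -22
  3·M_1 + 10·M_2 + 2·M_3 = 6(Δ_2 - Δ_1) = 28
Natural end conditions: M_0 = M_3 = 0.
Solving: M_0 = 0, M_1 = -304/71, M_2 = 290/71, M_3 = 0.
On [0, 3], s(x) = 7 - 304/213·x - 152/71·x² + 33/71·x³.
With x = 3/4: s(3/4) = 22363/4544.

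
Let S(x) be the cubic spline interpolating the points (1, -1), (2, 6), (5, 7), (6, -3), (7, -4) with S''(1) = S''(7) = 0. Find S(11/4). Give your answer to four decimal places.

10.2359

Put σ_i = S'' at the i-th knot. Here h = (1, 3, 1, 1) and Δ = (7, 1/3, -10, -1), so the interior equations h_(i-1)·σ_(i-1) + 2(h_(i-1)+h_i)·σ_i + h_i·σ_(i+1) = 6(Δ_i − Δ_(i-1)) read
  1·σ_0 + 8·σ_1 + 3·σ_2 = 6(Δ_1 - Δ_0) = -40
  3·σ_1 + 8·σ_2 + 1·σ_3 = 6(Δ_2 - Δ_1) = -62
  1·σ_2 + 4·σ_3 + 1·σ_4 = 6(Δ_3 - Δ_2) = 54
Natural end conditions: σ_0 = σ_4 = 0.
Hence σ_0 = 0, σ_1 = -167/106, σ_2 = -484/53, σ_3 = 1673/106, σ_4 = 0.
On [2, 5], S(x) = 6 + 2059/318·(x - 2) - 167/212·(x - 2)² - 89/212·(x - 2)³.
With (x - 2) = 3/4: S(11/4) = 138881/13568.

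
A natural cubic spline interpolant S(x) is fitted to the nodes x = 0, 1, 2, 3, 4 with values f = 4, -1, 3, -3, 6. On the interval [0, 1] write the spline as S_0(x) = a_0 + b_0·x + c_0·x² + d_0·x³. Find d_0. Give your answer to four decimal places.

Write M_i for S''(x_i). With h_i = 1, 1, 1, 1 and divided differences Δ_i = -5, 4, -6, 9, the continuity of S' gives the tridiagonal system
  1·M_0 + 4·M_1 + 1·M_2 = 6(Δ_1 - Δ_0) = 54
  1·M_1 + 4·M_2 + 1·M_3 = 6(Δ_2 - Δ_1) = -60
  1·M_2 + 4·M_3 + 1·M_4 = 6(Δ_3 - Δ_2) = 90
Natural end conditions: M_0 = M_4 = 0.
Solving: M_0 = 0, M_1 = 285/14, M_2 = -192/7, M_3 = 411/14, M_4 = 0.
On [0, 1], with S_0(x) = a_0 + b_0·x + c_0·x² + d_0·x³: c_0 = M_0/2 = 0, d_0 = (M_1 - M_0)/(6h_0) = 95/28, b_0 = Δ_0 - h_0(2M_0 + M_1)/6 = -235/28.

3.3929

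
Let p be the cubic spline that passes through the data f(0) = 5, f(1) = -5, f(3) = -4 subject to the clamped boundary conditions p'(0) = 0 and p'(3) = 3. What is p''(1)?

Write m_i for p''(x_i). With h_i = 1, 2 and divided differences Δ_i = -10, 1/2, the continuity of p' gives the tridiagonal system
  1·m_0 + 6·m_1 + 2·m_2 = 6(Δ_1 - Δ_0) = 63
Clamped end conditions give two more equations: 2h_0·m_0 + h_0·m_1 = 6(Δ_0 - p'(0)) = -60 and h_1·m_1 + 2h_1·m_2 = 6(p'(3) - Δ_1) = 15.
Forward elimination and back-substitution give m_0 = -79/2, m_1 = 19, m_2 = -23/4.

19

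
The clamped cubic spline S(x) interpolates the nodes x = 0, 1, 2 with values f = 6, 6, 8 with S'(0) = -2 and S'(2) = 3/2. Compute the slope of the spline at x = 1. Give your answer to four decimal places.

Put m_i = S'' at the i-th knot. Here h = (1, 1) and Δ = (0, 2), so the interior equations h_(i-1)·m_(i-1) + 2(h_(i-1)+h_i)·m_i + h_i·m_(i+1) = 6(Δ_i − Δ_(i-1)) read
  1·m_0 + 4·m_1 + 1·m_2 = 6(Δ_1 - Δ_0) = 12
Clamped end conditions give two more equations: 2h_0·m_0 + h_0·m_1 = 6(Δ_0 - S'(0)) = 12 and h_1·m_1 + 2h_1·m_2 = 6(S'(2) - Δ_1) = -3.
Hence m_0 = 19/4, m_1 = 5/2, m_2 = -11/4.
On [1, 2], S'(x) = b_1 + 2c_1·(x - 1) + 3d_1·(x - 1)² with b_1 = Δ_1 - h_1(2m_1 + m_2)/6 = 13/8, c_1 = m_1/2 = 5/4, d_1 = (m_2 - m_1)/(6h_1) = -7/8. So S'(1) = 13/8.

1.6250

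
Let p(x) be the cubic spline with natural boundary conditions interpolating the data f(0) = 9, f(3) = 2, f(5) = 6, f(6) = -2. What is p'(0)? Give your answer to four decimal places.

Let M_i = p''(x_i). Step sizes h_i = 3, 2, 1; slopes of the chords Δ_i = (y_(i+1) - y_i)/h_i = -7/3, 2, -8.
  3·M_0 + 10·M_1 + 2·M_2 = 6(Δ_1 - Δ_0) = 26
  2·M_1 + 6·M_2 + 1·M_3 = 6(Δ_2 - Δ_1) = -60
Natural end conditions: M_0 = M_3 = 0.
Forward elimination and back-substitution give M_0 = 0, M_1 = 69/14, M_2 = -163/14, M_3 = 0.
On [0, 3], p'(x) = b_0 + 2c_0·x + 3d_0·x² with b_0 = Δ_0 - h_0(2M_0 + M_1)/6 = -403/84, c_0 = M_0/2 = 0, d_0 = (M_1 - M_0)/(6h_0) = 23/84. So p'(0) = -403/84.

-4.7976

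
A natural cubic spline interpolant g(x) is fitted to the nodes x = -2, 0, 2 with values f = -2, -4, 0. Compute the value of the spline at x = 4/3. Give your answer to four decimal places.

-1.7778

Put M_i = g'' at the i-th knot. Here h = (2, 2) and Δ = (-1, 2), so the interior equations h_(i-1)·M_(i-1) + 2(h_(i-1)+h_i)·M_i + h_i·M_(i+1) = 6(Δ_i − Δ_(i-1)) read
  2·M_0 + 8·M_1 + 2·M_2 = 6(Δ_1 - Δ_0) = 18
Natural end conditions: M_0 = M_2 = 0.
Solving the tridiagonal system: M_0 = 0, M_1 = 9/4, M_2 = 0.
On [0, 2], g(x) = -4 + 1/2·x + 9/8·x² - 3/16·x³.
With x = 4/3: g(4/3) = -16/9.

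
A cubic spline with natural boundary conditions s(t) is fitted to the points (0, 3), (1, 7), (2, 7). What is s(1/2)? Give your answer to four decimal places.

5.3750

Put σ_i = s'' at the i-th knot. Here h = (1, 1) and Δ = (4, 0), so the interior equations h_(i-1)·σ_(i-1) + 2(h_(i-1)+h_i)·σ_i + h_i·σ_(i+1) = 6(Δ_i − Δ_(i-1)) read
  1·σ_0 + 4·σ_1 + 1·σ_2 = 6(Δ_1 - Δ_0) = -24
Natural end conditions: σ_0 = σ_2 = 0.
Solving the tridiagonal system: σ_0 = 0, σ_1 = -6, σ_2 = 0.
On [0, 1], s(t) = 3 + 5·t + 0·t² - 1·t³.
With t = 1/2: s(1/2) = 43/8.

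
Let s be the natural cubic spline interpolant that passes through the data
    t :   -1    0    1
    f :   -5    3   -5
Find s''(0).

-24

Put m_i = s'' at the i-th knot. Here h = (1, 1) and Δ = (8, -8), so the interior equations h_(i-1)·m_(i-1) + 2(h_(i-1)+h_i)·m_i + h_i·m_(i+1) = 6(Δ_i − Δ_(i-1)) read
  1·m_0 + 4·m_1 + 1·m_2 = 6(Δ_1 - Δ_0) = -96
Natural end conditions: m_0 = m_2 = 0.
Solving: m_0 = 0, m_1 = -24, m_2 = 0.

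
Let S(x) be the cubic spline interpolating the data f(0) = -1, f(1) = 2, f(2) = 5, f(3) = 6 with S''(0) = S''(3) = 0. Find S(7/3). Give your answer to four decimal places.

Write m_i for S''(x_i). With h_i = 1, 1, 1 and divided differences Δ_i = 3, 3, 1, the continuity of S' gives the tridiagonal system
  1·m_0 + 4·m_1 + 1·m_2 = 6(Δ_1 - Δ_0) = 0
  1·m_1 + 4·m_2 + 1·m_3 = 6(Δ_2 - Δ_1) = -12
Natural end conditions: m_0 = m_3 = 0.
Solving: m_0 = 0, m_1 = 4/5, m_2 = -16/5, m_3 = 0.
On [2, 3], S(x) = 5 + 31/15·(x - 2) - 8/5·(x - 2)² + 8/15·(x - 2)³.
With (x - 2) = 1/3: S(7/3) = 448/81.

5.5309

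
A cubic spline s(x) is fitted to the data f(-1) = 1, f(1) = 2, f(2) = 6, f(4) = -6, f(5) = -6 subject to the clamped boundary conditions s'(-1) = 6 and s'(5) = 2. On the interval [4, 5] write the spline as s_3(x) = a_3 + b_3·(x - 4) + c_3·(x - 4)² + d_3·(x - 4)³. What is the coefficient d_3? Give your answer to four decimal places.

Let σ_i = s''(x_i). Step sizes h_i = 2, 1, 2, 1; slopes of the chords Δ_i = (y_(i+1) - y_i)/h_i = 1/2, 4, -6, 0.
  2·σ_0 + 6·σ_1 + 1·σ_2 = 6(Δ_1 - Δ_0) = 21
  1·σ_1 + 6·σ_2 + 2·σ_3 = 6(Δ_2 - Δ_1) = -60
  2·σ_2 + 6·σ_3 + 1·σ_4 = 6(Δ_3 - Δ_2) = 36
Clamped end conditions give two more equations: 2h_0·σ_0 + h_0·σ_1 = 6(Δ_0 - s'(-1)) = -33 and h_3·σ_3 + 2h_3·σ_4 = 6(s'(5) - Δ_3) = 12.
Hence σ_0 = -5039/372, σ_1 = 985/93, σ_2 = -2875/186, σ_3 = 1030/93, σ_4 = 43/93.
On [4, 5], with s_3(x) = a_3 + b_3·(x - 4) + c_3·(x - 4)² + d_3·(x - 4)³: c_3 = σ_3/2 = 515/93, d_3 = (σ_4 - σ_3)/(6h_3) = -329/186, b_3 = Δ_3 - h_3(2σ_3 + σ_4)/6 = -701/186.

-1.7688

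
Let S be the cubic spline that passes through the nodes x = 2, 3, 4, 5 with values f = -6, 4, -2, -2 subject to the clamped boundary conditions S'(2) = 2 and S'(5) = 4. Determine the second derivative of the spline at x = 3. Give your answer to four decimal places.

-39.4667

Put M_i = S'' at the i-th knot. Here h = (1, 1, 1) and Δ = (10, -6, 0), so the interior equations h_(i-1)·M_(i-1) + 2(h_(i-1)+h_i)·M_i + h_i·M_(i+1) = 6(Δ_i − Δ_(i-1)) read
  1·M_0 + 4·M_1 + 1·M_2 = 6(Δ_1 - Δ_0) = -96
  1·M_1 + 4·M_2 + 1·M_3 = 6(Δ_2 - Δ_1) = 36
Clamped end conditions give two more equations: 2h_0·M_0 + h_0·M_1 = 6(Δ_0 - S'(2)) = 48 and h_2·M_2 + 2h_2·M_3 = 6(S'(5) - Δ_2) = 24.
Hence M_0 = 656/15, M_1 = -592/15, M_2 = 272/15, M_3 = 44/15.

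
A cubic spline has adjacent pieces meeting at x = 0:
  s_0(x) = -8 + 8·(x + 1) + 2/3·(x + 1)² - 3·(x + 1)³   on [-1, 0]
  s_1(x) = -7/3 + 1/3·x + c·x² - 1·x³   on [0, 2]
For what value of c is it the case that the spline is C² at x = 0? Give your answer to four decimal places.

s_0''(x) = 4/3 - 18·(x + 1), so s_0''(0) = -50/3. On the right, s_1''(0) = 2c, so c = -25/3.

-8.3333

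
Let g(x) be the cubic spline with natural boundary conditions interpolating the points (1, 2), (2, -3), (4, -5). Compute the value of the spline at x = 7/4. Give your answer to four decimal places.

-1.9688

Let σ_i = g''(x_i). Step sizes h_i = 1, 2; slopes of the chords Δ_i = (y_(i+1) - y_i)/h_i = -5, -1.
  1·σ_0 + 6·σ_1 + 2·σ_2 = 6(Δ_1 - Δ_0) = 24
Natural end conditions: σ_0 = σ_2 = 0.
Hence σ_0 = 0, σ_1 = 4, σ_2 = 0.
On [1, 2], g(x) = 2 - 17/3·(x - 1) + 0·(x - 1)² + 2/3·(x - 1)³.
With (x - 1) = 3/4: g(7/4) = -63/32.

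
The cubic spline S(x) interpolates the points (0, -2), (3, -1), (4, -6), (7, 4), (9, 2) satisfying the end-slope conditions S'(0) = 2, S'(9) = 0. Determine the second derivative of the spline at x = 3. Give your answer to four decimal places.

-5.5880

Write M_i for S''(x_i). With h_i = 3, 1, 3, 2 and divided differences Δ_i = 1/3, -5, 10/3, -1, the continuity of S' gives the tridiagonal system
  3·M_0 + 8·M_1 + 1·M_2 = 6(Δ_1 - Δ_0) = -32
  1·M_1 + 8·M_2 + 3·M_3 = 6(Δ_2 - Δ_1) = 50
  3·M_2 + 10·M_3 + 2·M_4 = 6(Δ_3 - Δ_2) = -26
Clamped end conditions give two more equations: 2h_0·M_0 + h_0·M_1 = 6(Δ_0 - S'(0)) = -10 and h_3·M_3 + 2h_3·M_4 = 6(S'(9) - Δ_3) = 6.
Solving: M_0 = 301/267, M_1 = -1492/267, M_2 = 2489/267, M_3 = -1690/267, M_4 = 2491/534.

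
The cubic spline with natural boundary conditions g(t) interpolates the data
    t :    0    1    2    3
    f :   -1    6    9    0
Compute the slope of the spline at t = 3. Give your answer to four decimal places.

-11.9333

Put σ_i = g'' at the i-th knot. Here h = (1, 1, 1) and Δ = (7, 3, -9), so the interior equations h_(i-1)·σ_(i-1) + 2(h_(i-1)+h_i)·σ_i + h_i·σ_(i+1) = 6(Δ_i − Δ_(i-1)) read
  1·σ_0 + 4·σ_1 + 1·σ_2 = 6(Δ_1 - Δ_0) = -24
  1·σ_1 + 4·σ_2 + 1·σ_3 = 6(Δ_2 - Δ_1) = -72
Natural end conditions: σ_0 = σ_3 = 0.
Solving: σ_0 = 0, σ_1 = -8/5, σ_2 = -88/5, σ_3 = 0.
On [2, 3], g'(t) = b_2 + 2c_2·(t - 2) + 3d_2·(t - 2)² with b_2 = Δ_2 - h_2(2σ_2 + σ_3)/6 = -47/15, c_2 = σ_2/2 = -44/5, d_2 = (σ_3 - σ_2)/(6h_2) = 44/15. So g'(3) = -179/15.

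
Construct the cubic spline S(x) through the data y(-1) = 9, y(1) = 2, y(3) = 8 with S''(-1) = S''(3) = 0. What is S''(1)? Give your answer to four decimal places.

4.8750

Write M_i for S''(x_i). With h_i = 2, 2 and divided differences Δ_i = -7/2, 3, the continuity of S' gives the tridiagonal system
  2·M_0 + 8·M_1 + 2·M_2 = 6(Δ_1 - Δ_0) = 39
Natural end conditions: M_0 = M_2 = 0.
Hence M_0 = 0, M_1 = 39/8, M_2 = 0.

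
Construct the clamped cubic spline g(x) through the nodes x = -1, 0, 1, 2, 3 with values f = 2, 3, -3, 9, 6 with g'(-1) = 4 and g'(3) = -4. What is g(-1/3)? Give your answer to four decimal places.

3.8995

Write M_i for g''(x_i). With h_i = 1, 1, 1, 1 and divided differences Δ_i = 1, -6, 12, -3, the continuity of g' gives the tridiagonal system
  1·M_0 + 4·M_1 + 1·M_2 = 6(Δ_1 - Δ_0) = -42
  1·M_1 + 4·M_2 + 1·M_3 = 6(Δ_2 - Δ_1) = 108
  1·M_2 + 4·M_3 + 1·M_4 = 6(Δ_3 - Δ_2) = -90
Clamped end conditions give two more equations: 2h_0·M_0 + h_0·M_1 = 6(Δ_0 - g'(-1)) = -18 and h_3·M_3 + 2h_3·M_4 = 6(g'(3) - Δ_3) = -6.
Solving the tridiagonal system: M_0 = 23/14, M_1 = -149/7, M_2 = 83/2, M_3 = -257/7, M_4 = 215/14.
On [-1, 0], g(x) = 2 + 4·(x + 1) + 23/28·(x + 1)² - 107/28·(x + 1)³.
With (x + 1) = 2/3: g(-1/3) = 737/189.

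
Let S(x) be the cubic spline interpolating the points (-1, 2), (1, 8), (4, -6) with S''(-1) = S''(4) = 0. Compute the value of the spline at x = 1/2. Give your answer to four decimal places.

7.5063

With σ_i denoting the second derivative at x_i, h_i = 2, 3, and Δ_i = (y_(i+1) − y_i)/h_i = 3, -14/3:
  2·σ_0 + 10·σ_1 + 3·σ_2 = 6(Δ_1 - Δ_0) = -46
Natural end conditions: σ_0 = σ_2 = 0.
Hence σ_0 = 0, σ_1 = -23/5, σ_2 = 0.
On [-1, 1], S(x) = 2 + 68/15·(x + 1) + 0·(x + 1)² - 23/60·(x + 1)³.
With (x + 1) = 3/2: S(1/2) = 1201/160.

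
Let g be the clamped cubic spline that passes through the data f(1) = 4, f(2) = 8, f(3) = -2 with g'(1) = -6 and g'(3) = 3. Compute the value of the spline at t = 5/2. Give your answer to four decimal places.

2.1563

With m_i denoting the second derivative at x_i, h_i = 1, 1, and Δ_i = (y_(i+1) − y_i)/h_i = 4, -10:
  1·m_0 + 4·m_1 + 1·m_2 = 6(Δ_1 - Δ_0) = -84
Clamped end conditions give two more equations: 2h_0·m_0 + h_0·m_1 = 6(Δ_0 - g'(1)) = 60 and h_1·m_1 + 2h_1·m_2 = 6(g'(3) - Δ_1) = 78.
Forward elimination and back-substitution give m_0 = 111/2, m_1 = -51, m_2 = 129/2.
On [2, 3], g(t) = 8 - 15/4·(t - 2) - 51/2·(t - 2)² + 77/4·(t - 2)³.
With (t - 2) = 1/2: g(5/2) = 69/32.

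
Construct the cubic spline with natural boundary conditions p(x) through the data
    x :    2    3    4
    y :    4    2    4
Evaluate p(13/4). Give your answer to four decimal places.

2.1719

Let M_i = p''(x_i). Step sizes h_i = 1, 1; slopes of the chords Δ_i = (y_(i+1) - y_i)/h_i = -2, 2.
  1·M_0 + 4·M_1 + 1·M_2 = 6(Δ_1 - Δ_0) = 24
Natural end conditions: M_0 = M_2 = 0.
Hence M_0 = 0, M_1 = 6, M_2 = 0.
On [3, 4], p(x) = 2 + 0·(x - 3) + 3·(x - 3)² - 1·(x - 3)³.
With (x - 3) = 1/4: p(13/4) = 139/64.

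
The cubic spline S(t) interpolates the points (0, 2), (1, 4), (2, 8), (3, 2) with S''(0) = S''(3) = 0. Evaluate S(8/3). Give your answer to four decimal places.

4.8296

With M_i denoting the second derivative at x_i, h_i = 1, 1, 1, and Δ_i = (y_(i+1) − y_i)/h_i = 2, 4, -6:
  1·M_0 + 4·M_1 + 1·M_2 = 6(Δ_1 - Δ_0) = 12
  1·M_1 + 4·M_2 + 1·M_3 = 6(Δ_2 - Δ_1) = -60
Natural end conditions: M_0 = M_3 = 0.
Solving the tridiagonal system: M_0 = 0, M_1 = 36/5, M_2 = -84/5, M_3 = 0.
On [2, 3], S(t) = 8 - 2/5·(t - 2) - 42/5·(t - 2)² + 14/5·(t - 2)³.
With (t - 2) = 2/3: S(8/3) = 652/135.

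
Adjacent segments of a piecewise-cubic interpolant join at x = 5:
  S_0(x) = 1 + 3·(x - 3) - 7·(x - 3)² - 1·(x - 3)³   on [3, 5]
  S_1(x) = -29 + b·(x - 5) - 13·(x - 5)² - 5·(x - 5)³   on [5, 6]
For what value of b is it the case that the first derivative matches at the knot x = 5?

S_0'(x) = 3 - 14·(x - 3) - 3·(x - 3)², so S_0'(5) = -37. On the right, S_1'(5) = b, so b = -37.

-37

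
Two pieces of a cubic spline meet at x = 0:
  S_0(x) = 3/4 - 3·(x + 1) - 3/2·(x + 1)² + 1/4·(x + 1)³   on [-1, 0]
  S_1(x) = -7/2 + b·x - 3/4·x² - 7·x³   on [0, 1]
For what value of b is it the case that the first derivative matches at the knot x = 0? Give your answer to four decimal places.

S_0'(x) = -3 - 3·(x + 1) + 3/4·(x + 1)², so S_0'(0) = -21/4. On the right, S_1'(0) = b, so b = -21/4.

-5.2500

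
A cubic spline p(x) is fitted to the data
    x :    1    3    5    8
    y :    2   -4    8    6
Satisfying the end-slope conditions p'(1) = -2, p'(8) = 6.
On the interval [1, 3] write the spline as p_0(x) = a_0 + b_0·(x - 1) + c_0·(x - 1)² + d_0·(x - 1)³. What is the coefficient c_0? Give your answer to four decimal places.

-3.4730

Write M_i for p''(x_i). With h_i = 2, 2, 3 and divided differences Δ_i = -3, 6, -2/3, the continuity of p' gives the tridiagonal system
  2·M_0 + 8·M_1 + 2·M_2 = 6(Δ_1 - Δ_0) = 54
  2·M_1 + 10·M_2 + 3·M_3 = 6(Δ_2 - Δ_1) = -40
Clamped end conditions give two more equations: 2h_0·M_0 + h_0·M_1 = 6(Δ_0 - p'(1)) = -6 and h_2·M_2 + 2h_2·M_3 = 6(p'(8) - Δ_2) = 40.
Solving the tridiagonal system: M_0 = -257/37, M_1 = 403/37, M_2 = -356/37, M_3 = 1274/111.
On [1, 3], with p_0(x) = a_0 + b_0·(x - 1) + c_0·(x - 1)² + d_0·(x - 1)³: c_0 = M_0/2 = -257/74, d_0 = (M_1 - M_0)/(6h_0) = 55/37, b_0 = Δ_0 - h_0(2M_0 + M_1)/6 = -2.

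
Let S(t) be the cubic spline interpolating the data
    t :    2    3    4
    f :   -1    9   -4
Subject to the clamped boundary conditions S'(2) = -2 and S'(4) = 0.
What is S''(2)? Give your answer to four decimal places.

71.5000

Put σ_i = S'' at the i-th knot. Here h = (1, 1) and Δ = (10, -13), so the interior equations h_(i-1)·σ_(i-1) + 2(h_(i-1)+h_i)·σ_i + h_i·σ_(i+1) = 6(Δ_i − Δ_(i-1)) read
  1·σ_0 + 4·σ_1 + 1·σ_2 = 6(Δ_1 - Δ_0) = -138
Clamped end conditions give two more equations: 2h_0·σ_0 + h_0·σ_1 = 6(Δ_0 - S'(2)) = 72 and h_1·σ_1 + 2h_1·σ_2 = 6(S'(4) - Δ_1) = 78.
Solving the tridiagonal system: σ_0 = 143/2, σ_1 = -71, σ_2 = 149/2.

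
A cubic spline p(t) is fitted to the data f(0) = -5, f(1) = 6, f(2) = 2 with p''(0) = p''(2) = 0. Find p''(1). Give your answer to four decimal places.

With σ_i denoting the second derivative at x_i, h_i = 1, 1, and Δ_i = (y_(i+1) − y_i)/h_i = 11, -4:
  1·σ_0 + 4·σ_1 + 1·σ_2 = 6(Δ_1 - Δ_0) = -90
Natural end conditions: σ_0 = σ_2 = 0.
Hence σ_0 = 0, σ_1 = -45/2, σ_2 = 0.

-22.5000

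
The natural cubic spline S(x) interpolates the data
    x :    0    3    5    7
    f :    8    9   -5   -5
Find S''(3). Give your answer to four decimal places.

Write M_i for S''(x_i). With h_i = 3, 2, 2 and divided differences Δ_i = 1/3, -7, 0, the continuity of S' gives the tridiagonal system
  3·M_0 + 10·M_1 + 2·M_2 = 6(Δ_1 - Δ_0) = -44
  2·M_1 + 8·M_2 + 2·M_3 = 6(Δ_2 - Δ_1) = 42
Natural end conditions: M_0 = M_3 = 0.
Solving: M_0 = 0, M_1 = -109/19, M_2 = 127/19, M_3 = 0.

-5.7368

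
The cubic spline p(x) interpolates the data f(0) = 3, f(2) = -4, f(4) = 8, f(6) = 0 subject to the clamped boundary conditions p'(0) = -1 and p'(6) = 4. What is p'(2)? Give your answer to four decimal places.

Let σ_i = p''(x_i). Step sizes h_i = 2, 2, 2; slopes of the chords Δ_i = (y_(i+1) - y_i)/h_i = -7/2, 6, -4.
  2·σ_0 + 8·σ_1 + 2·σ_2 = 6(Δ_1 - Δ_0) = 57
  2·σ_1 + 8·σ_2 + 2·σ_3 = 6(Δ_2 - Δ_1) = -60
Clamped end conditions give two more equations: 2h_0·σ_0 + h_0·σ_1 = 6(Δ_0 - p'(0)) = -15 and h_2·σ_2 + 2h_2·σ_3 = 6(p'(6) - Δ_2) = 48.
Solving: σ_0 = -319/30, σ_1 = 413/30, σ_2 = -239/15, σ_3 = 599/30.
On [2, 4], p'(x) = b_1 + 2c_1·(x - 2) + 3d_1·(x - 2)² with b_1 = Δ_1 - h_1(2σ_1 + σ_2)/6 = 32/15, c_1 = σ_1/2 = 413/60, d_1 = (σ_2 - σ_1)/(6h_1) = -99/40. So p'(2) = 32/15.

2.1333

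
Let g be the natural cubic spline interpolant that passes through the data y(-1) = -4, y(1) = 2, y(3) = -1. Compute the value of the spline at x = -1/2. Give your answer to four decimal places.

Let σ_i = g''(x_i). Step sizes h_i = 2, 2; slopes of the chords Δ_i = (y_(i+1) - y_i)/h_i = 3, -3/2.
  2·σ_0 + 8·σ_1 + 2·σ_2 = 6(Δ_1 - Δ_0) = -27
Natural end conditions: σ_0 = σ_2 = 0.
Solving: σ_0 = 0, σ_1 = -27/8, σ_2 = 0.
On [-1, 1], g(x) = -4 + 33/8·(x + 1) + 0·(x + 1)² - 9/32·(x + 1)³.
With (x + 1) = 1/2: g(-1/2) = -505/256.

-1.9727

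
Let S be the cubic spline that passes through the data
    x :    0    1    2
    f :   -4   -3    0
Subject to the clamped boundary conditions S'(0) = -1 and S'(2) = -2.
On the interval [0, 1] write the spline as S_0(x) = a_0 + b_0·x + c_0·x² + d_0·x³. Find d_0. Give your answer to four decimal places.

Let M_i = S''(x_i). Step sizes h_i = 1, 1; slopes of the chords Δ_i = (y_(i+1) - y_i)/h_i = 1, 3.
  1·M_0 + 4·M_1 + 1·M_2 = 6(Δ_1 - Δ_0) = 12
Clamped end conditions give two more equations: 2h_0·M_0 + h_0·M_1 = 6(Δ_0 - S'(0)) = 12 and h_1·M_1 + 2h_1·M_2 = 6(S'(2) - Δ_1) = -30.
Hence M_0 = 5/2, M_1 = 7, M_2 = -37/2.
On [0, 1], with S_0(x) = a_0 + b_0·x + c_0·x² + d_0·x³: c_0 = M_0/2 = 5/4, d_0 = (M_1 - M_0)/(6h_0) = 3/4, b_0 = Δ_0 - h_0(2M_0 + M_1)/6 = -1.

0.7500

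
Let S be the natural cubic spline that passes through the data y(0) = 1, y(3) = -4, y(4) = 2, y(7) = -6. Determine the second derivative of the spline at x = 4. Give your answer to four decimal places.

With M_i denoting the second derivative at x_i, h_i = 3, 1, 3, and Δ_i = (y_(i+1) − y_i)/h_i = -5/3, 6, -8/3:
  3·M_0 + 8·M_1 + 1·M_2 = 6(Δ_1 - Δ_0) = 46
  1·M_1 + 8·M_2 + 3·M_3 = 6(Δ_2 - Δ_1) = -52
Natural end conditions: M_0 = M_3 = 0.
Solving: M_0 = 0, M_1 = 20/3, M_2 = -22/3, M_3 = 0.

-7.3333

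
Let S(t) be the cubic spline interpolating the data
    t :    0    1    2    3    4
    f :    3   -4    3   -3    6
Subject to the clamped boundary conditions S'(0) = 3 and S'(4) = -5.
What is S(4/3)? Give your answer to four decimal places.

With σ_i denoting the second derivative at x_i, h_i = 1, 1, 1, 1, and Δ_i = (y_(i+1) − y_i)/h_i = -7, 7, -6, 9:
  1·σ_0 + 4·σ_1 + 1·σ_2 = 6(Δ_1 - Δ_0) = 84
  1·σ_1 + 4·σ_2 + 1·σ_3 = 6(Δ_2 - Δ_1) = -78
  1·σ_2 + 4·σ_3 + 1·σ_4 = 6(Δ_3 - Δ_2) = 90
Clamped end conditions give two more equations: 2h_0·σ_0 + h_0·σ_1 = 6(Δ_0 - S'(0)) = -60 and h_3·σ_3 + 2h_3·σ_4 = 6(S'(4) - Δ_3) = -84.
Solving: σ_0 = -1469/28, σ_1 = 629/14, σ_2 = -173/4, σ_3 = 701/14, σ_4 = -1877/28.
On [1, 2], S(t) = -4 - 43/56·(t - 1) + 629/28·(t - 1)² - 823/56·(t - 1)³.
With (t - 1) = 1/3: S(4/3) = -871/378.

-2.3042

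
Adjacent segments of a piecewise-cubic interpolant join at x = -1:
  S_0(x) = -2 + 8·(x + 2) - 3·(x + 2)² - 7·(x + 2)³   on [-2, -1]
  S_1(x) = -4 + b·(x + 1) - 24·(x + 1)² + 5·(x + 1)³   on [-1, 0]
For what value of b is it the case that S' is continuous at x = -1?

S_0'(x) = 8 - 6·(x + 2) - 21·(x + 2)², so S_0'(-1) = -19. On the right, S_1'(-1) = b, so b = -19.

-19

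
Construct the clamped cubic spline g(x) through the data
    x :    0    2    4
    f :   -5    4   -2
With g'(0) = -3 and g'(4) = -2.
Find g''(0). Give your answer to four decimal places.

17.1250

Write M_i for g''(x_i). With h_i = 2, 2 and divided differences Δ_i = 9/2, -3, the continuity of g' gives the tridiagonal system
  2·M_0 + 8·M_1 + 2·M_2 = 6(Δ_1 - Δ_0) = -45
Clamped end conditions give two more equations: 2h_0·M_0 + h_0·M_1 = 6(Δ_0 - g'(0)) = 45 and h_1·M_1 + 2h_1·M_2 = 6(g'(4) - Δ_1) = 6.
Hence M_0 = 137/8, M_1 = -47/4, M_2 = 59/8.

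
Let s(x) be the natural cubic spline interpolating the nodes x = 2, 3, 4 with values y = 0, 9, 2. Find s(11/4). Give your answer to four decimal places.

Put σ_i = s'' at the i-th knot. Here h = (1, 1) and Δ = (9, -7), so the interior equations h_(i-1)·σ_(i-1) + 2(h_(i-1)+h_i)·σ_i + h_i·σ_(i+1) = 6(Δ_i − Δ_(i-1)) read
  1·σ_0 + 4·σ_1 + 1·σ_2 = 6(Δ_1 - Δ_0) = -96
Natural end conditions: σ_0 = σ_2 = 0.
Forward elimination and back-substitution give σ_0 = 0, σ_1 = -24, σ_2 = 0.
On [2, 3], s(x) = 0 + 13·(x - 2) + 0·(x - 2)² - 4·(x - 2)³.
With (x - 2) = 3/4: s(11/4) = 129/16.

8.0625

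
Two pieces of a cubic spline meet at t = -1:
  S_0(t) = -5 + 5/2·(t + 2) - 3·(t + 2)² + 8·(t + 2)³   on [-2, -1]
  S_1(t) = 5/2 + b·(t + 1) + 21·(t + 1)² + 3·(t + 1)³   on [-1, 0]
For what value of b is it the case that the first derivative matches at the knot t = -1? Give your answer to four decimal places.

S_0'(t) = 5/2 - 6·(t + 2) + 24·(t + 2)², so S_0'(-1) = 41/2. On the right, S_1'(-1) = b, so b = 41/2.

20.5000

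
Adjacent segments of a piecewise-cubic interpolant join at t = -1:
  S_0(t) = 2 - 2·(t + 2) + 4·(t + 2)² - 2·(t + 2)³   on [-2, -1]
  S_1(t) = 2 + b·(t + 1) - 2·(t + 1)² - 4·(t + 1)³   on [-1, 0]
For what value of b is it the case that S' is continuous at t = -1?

S_0'(t) = -2 + 8·(t + 2) - 6·(t + 2)², so S_0'(-1) = 0. On the right, S_1'(-1) = b, so b = 0.

0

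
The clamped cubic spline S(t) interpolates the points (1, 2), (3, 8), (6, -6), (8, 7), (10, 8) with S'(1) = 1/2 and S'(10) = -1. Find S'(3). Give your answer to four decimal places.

-0.5777

Put m_i = S'' at the i-th knot. Here h = (2, 3, 2, 2) and Δ = (3, -14/3, 13/2, 1/2), so the interior equations h_(i-1)·m_(i-1) + 2(h_(i-1)+h_i)·m_i + h_i·m_(i+1) = 6(Δ_i − Δ_(i-1)) read
  2·m_0 + 10·m_1 + 3·m_2 = 6(Δ_1 - Δ_0) = -46
  3·m_1 + 10·m_2 + 2·m_3 = 6(Δ_2 - Δ_1) = 67
  2·m_2 + 8·m_3 + 2·m_4 = 6(Δ_3 - Δ_2) = -36
Clamped end conditions give two more equations: 2h_0·m_0 + h_0·m_1 = 6(Δ_0 - S'(1)) = 15 and h_3·m_3 + 2h_3·m_4 = 6(S'(10) - Δ_3) = -9.
Solving: m_0 = 6073/708, m_1 = -1709/177, m_2 = 3941/354, m_3 = -2719/354, m_4 = 563/354.
On [3, 6], S'(t) = b_1 + 2c_1·(t - 3) + 3d_1·(t - 3)² with b_1 = Δ_1 - h_1(2m_1 + m_2)/6 = -409/708, c_1 = m_1/2 = -1709/354, d_1 = (m_2 - m_1)/(6h_1) = 2453/2124. So S'(3) = -409/708.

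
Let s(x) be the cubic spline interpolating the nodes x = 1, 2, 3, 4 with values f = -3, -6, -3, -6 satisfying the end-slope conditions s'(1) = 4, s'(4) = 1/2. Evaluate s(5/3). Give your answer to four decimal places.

With σ_i denoting the second derivative at x_i, h_i = 1, 1, 1, and Δ_i = (y_(i+1) − y_i)/h_i = -3, 3, -3:
  1·σ_0 + 4·σ_1 + 1·σ_2 = 6(Δ_1 - Δ_0) = 36
  1·σ_1 + 4·σ_2 + 1·σ_3 = 6(Δ_2 - Δ_1) = -36
Clamped end conditions give two more equations: 2h_0·σ_0 + h_0·σ_1 = 6(Δ_0 - s'(1)) = -42 and h_2·σ_2 + 2h_2·σ_3 = 6(s'(4) - Δ_2) = 21.
Solving: σ_0 = -479/15, σ_1 = 328/15, σ_2 = -293/15, σ_3 = 304/15.
On [1, 2], s(x) = -3 + 4·(x - 1) - 479/30·(x - 1)² + 269/30·(x - 1)³.
With (x - 1) = 2/3: s(5/3) = -1933/405.

-4.7728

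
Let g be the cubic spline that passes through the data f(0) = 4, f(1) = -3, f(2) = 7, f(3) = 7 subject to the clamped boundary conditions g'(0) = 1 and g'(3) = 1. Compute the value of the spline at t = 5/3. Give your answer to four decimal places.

Put σ_i = g'' at the i-th knot. Here h = (1, 1, 1) and Δ = (-7, 10, 0), so the interior equations h_(i-1)·σ_(i-1) + 2(h_(i-1)+h_i)·σ_i + h_i·σ_(i+1) = 6(Δ_i − Δ_(i-1)) read
  1·σ_0 + 4·σ_1 + 1·σ_2 = 6(Δ_1 - Δ_0) = 102
  1·σ_1 + 4·σ_2 + 1·σ_3 = 6(Δ_2 - Δ_1) = -60
Clamped end conditions give two more equations: 2h_0·σ_0 + h_0·σ_1 = 6(Δ_0 - g'(0)) = -48 and h_2·σ_2 + 2h_2·σ_3 = 6(g'(3) - Δ_2) = 6.
Hence σ_0 = -232/5, σ_1 = 224/5, σ_2 = -154/5, σ_3 = 92/5.
On [1, 2], g(t) = -3 + 1/5·(t - 1) + 112/5·(t - 1)² - 63/5·(t - 1)³.
With (t - 1) = 2/3: g(5/3) = 151/45.

3.3556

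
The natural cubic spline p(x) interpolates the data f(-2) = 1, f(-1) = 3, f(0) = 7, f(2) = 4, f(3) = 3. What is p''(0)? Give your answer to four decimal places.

Write M_i for p''(x_i). With h_i = 1, 1, 2, 1 and divided differences Δ_i = 2, 4, -3/2, -1, the continuity of p' gives the tridiagonal system
  1·M_0 + 4·M_1 + 1·M_2 = 6(Δ_1 - Δ_0) = 12
  1·M_1 + 6·M_2 + 2·M_3 = 6(Δ_2 - Δ_1) = -33
  2·M_2 + 6·M_3 + 1·M_4 = 6(Δ_3 - Δ_2) = 3
Natural end conditions: M_0 = M_4 = 0.
Hence M_0 = 0, M_1 = 294/61, M_2 = -444/61, M_3 = 357/122, M_4 = 0.

-7.2787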